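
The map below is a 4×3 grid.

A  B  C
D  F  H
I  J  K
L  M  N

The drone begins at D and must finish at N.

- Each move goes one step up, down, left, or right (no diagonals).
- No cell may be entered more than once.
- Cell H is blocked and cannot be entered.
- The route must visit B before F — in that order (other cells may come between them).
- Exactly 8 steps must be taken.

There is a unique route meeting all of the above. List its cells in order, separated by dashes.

The waypoints must appear in the order B, F, with no cell reused.
Route from D: up to A, right to B, 2× down (reaching J), left to I, down to L, 2× right (reaching N) — 8 moves in all.
Check: order respected (B at step 2, F at step 3); 8 moves as required.

D - A - B - F - J - I - L - M - N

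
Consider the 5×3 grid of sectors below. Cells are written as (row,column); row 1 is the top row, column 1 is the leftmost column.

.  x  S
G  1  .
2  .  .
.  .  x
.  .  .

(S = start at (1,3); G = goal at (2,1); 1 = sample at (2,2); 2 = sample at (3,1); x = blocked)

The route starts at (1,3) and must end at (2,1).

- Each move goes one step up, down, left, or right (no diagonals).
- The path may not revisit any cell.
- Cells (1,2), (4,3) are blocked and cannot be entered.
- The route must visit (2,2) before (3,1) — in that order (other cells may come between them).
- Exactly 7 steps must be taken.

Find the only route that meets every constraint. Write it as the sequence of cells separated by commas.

The waypoints must appear in the order (2,2), (3,1), with no cell reused.
Route from (1,3): down 1 to (2,3), left 1 to (2,2), down 2 to (4,2), left 1 to (4,1), up 2 to (2,1) — 7 moves in all.
Check: order respected (1 at step 2, 2 at step 6); 7 moves as required.

(1,3), (2,3), (2,2), (3,2), (4,2), (4,1), (3,1), (2,1)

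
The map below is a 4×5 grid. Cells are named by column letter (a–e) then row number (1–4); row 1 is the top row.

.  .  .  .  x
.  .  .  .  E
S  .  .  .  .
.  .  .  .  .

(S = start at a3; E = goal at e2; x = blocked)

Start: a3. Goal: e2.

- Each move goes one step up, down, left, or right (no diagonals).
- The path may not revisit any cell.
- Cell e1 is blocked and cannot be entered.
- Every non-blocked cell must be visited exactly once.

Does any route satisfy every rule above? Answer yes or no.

no

Colour the cells like a checkerboard: each orthogonal step flips colour, so a Hamiltonian route alternates colours. Here there are 9 cells of one colour and 10 of the other, with start on the opposite colour to the goal — the counts and endpoints can't be arranged into an alternating sequence of length 19, so no Hamiltonian route exists.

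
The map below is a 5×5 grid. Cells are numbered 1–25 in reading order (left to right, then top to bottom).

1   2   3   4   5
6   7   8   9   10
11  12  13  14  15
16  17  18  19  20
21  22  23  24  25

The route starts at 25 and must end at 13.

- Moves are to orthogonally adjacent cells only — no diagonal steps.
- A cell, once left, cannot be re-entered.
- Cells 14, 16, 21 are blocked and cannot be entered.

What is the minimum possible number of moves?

The Manhattan distance from 25 to 13 is |5−3| + |5−3| = 4, so at least 4 moves are needed.
A route of 4 moves achieves this: 25 → 20 → 19 → 18 → 13.
Since 4 matches the lower bound, it is optimal.

4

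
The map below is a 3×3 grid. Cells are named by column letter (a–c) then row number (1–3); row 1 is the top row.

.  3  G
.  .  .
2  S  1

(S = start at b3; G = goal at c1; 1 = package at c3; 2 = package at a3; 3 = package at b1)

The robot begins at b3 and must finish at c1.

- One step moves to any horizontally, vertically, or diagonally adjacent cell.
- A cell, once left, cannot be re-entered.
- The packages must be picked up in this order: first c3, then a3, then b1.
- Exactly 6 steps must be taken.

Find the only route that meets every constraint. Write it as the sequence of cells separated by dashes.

The waypoints must appear in the order c3, a3, b1, with no cell reused.
Route from b3: right 1 to c3, up-left 1 to b2, down-left 1 to a3, up 1 to a2, up-right 1 to b1, right 1 to c1 — 6 moves in all.
Check: order respected (1 at step 1, 2 at step 3, 3 at step 5); 6 moves as required.

b3 - c3 - b2 - a3 - a2 - b1 - c1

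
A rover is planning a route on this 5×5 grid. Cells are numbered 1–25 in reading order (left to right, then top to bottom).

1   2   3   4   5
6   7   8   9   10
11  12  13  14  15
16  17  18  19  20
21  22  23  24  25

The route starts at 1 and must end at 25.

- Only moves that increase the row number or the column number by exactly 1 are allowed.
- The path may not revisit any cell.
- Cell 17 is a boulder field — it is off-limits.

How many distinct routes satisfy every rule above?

A right/down-only route from 1 to 25 makes exactly 4 down-moves and 4 right-moves in some order.
With no other constraints that would be C(8,4) = 70 routes.
Subtract routes through each blocked cell (inclusion–exclusion for overlaps): − through 17: 16 → 54.
That gives 54 routes.

54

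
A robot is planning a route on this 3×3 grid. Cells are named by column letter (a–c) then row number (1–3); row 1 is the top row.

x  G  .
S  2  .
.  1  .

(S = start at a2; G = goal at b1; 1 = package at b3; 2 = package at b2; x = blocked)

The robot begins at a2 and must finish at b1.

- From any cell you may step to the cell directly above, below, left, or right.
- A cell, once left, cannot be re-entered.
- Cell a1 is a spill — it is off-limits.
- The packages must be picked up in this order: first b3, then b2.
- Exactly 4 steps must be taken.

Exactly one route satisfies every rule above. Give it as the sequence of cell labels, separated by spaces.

The waypoints must appear in the order b3, b2, with no cell reused.
Route from a2: down 1 to a3, right 1 to b3, up 2 to b1 — 4 moves in all.
Check: order respected (1 at step 2, 2 at step 3); 4 moves as required.

a2 a3 b3 b2 b1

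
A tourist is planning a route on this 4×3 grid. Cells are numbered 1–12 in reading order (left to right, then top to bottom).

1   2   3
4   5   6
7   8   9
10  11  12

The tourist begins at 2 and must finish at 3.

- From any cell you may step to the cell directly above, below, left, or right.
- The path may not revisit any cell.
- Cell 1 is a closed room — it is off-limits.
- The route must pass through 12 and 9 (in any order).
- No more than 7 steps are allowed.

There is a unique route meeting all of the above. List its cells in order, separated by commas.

The budget equals the shortest possible length, so every move has to be on a shortest route through the required cells.
Route from 2: 3× down (reaching 11), right to 12, 3× up (reaching 3) — 7 moves in all.
Check: all required cells visited; 7 ≤ 7 moves.

2, 5, 8, 11, 12, 9, 6, 3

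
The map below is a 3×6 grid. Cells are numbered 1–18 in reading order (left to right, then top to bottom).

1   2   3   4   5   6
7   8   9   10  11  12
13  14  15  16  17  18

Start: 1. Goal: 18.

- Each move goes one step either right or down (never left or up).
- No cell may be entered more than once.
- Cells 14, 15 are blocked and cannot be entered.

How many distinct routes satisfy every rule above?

15

A right/down-only route from 1 to 18 makes exactly 2 down-moves and 5 right-moves in some order.
With no other constraints that would be C(7,2) = 21 routes.
Subtract routes through each blocked cell (inclusion–exclusion for overlaps): − through 14: 3 − through 15: 6 + through 14&15: 3 → 15.
That gives 15 routes.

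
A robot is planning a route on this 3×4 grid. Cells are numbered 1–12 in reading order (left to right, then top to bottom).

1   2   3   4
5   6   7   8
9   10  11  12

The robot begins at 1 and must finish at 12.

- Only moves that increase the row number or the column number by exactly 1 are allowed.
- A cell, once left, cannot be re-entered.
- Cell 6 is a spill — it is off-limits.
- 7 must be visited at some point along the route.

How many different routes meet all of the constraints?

A right/down-only route from 1 to 12 makes exactly 2 down-moves and 3 right-moves in some order.
With no other constraints that would be C(5,2) = 10 routes.
Split at 7 and multiply the segment counts (each segment already excludes blocked cells): 1→7: 1; 7→12: 2; product = 2.
That gives 2 routes.

2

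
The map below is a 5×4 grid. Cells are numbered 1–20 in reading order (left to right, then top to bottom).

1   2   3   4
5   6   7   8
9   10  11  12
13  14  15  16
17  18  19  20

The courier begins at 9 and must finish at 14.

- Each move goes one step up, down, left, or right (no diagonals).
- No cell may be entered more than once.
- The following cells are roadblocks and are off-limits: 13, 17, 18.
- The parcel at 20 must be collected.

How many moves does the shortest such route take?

Any route passes through 20 somewhere between 9 and 14. Summing Manhattan distances along the two legs (9 → 20 → 14) gives a lower bound of 5 + 3 = 8 moves.
A route of 8 moves achieves this: 9 → 10 → 11 → 12 → 16 → 20 → 19 → 15 → 14.
Since 8 matches the lower bound, it is optimal.

8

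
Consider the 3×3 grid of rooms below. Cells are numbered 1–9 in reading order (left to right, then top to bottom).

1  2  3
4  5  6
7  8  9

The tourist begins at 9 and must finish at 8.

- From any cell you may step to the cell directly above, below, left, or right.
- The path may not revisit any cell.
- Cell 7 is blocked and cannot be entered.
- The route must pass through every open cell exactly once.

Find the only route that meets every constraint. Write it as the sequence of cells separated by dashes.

Need to visit all 8 open cells exactly once, starting at 9 and ending at 8.
Route from 9: 2× up (reaching 3), 2× left (reaching 1), down to 4, right to 5, down to 8 — 7 moves in all.
Check: all 8 open cells covered.

9 - 6 - 3 - 2 - 1 - 4 - 5 - 8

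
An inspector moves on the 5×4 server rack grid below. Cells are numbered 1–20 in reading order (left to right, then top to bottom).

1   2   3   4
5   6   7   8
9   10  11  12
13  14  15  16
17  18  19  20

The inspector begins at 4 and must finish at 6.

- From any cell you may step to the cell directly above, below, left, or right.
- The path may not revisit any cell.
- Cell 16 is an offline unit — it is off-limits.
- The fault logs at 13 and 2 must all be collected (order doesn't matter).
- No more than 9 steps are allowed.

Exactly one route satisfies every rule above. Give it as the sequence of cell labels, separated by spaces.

4 3 2 1 5 9 13 14 10 6

The budget equals the shortest possible length, so every move has to be on a shortest route through the required cells.
Route from 4: 3× left (reaching 1), 3× down (reaching 13), right to 14, 2× up (reaching 6) — 9 moves in all.
Check: all required cells visited; 9 ≤ 9 moves.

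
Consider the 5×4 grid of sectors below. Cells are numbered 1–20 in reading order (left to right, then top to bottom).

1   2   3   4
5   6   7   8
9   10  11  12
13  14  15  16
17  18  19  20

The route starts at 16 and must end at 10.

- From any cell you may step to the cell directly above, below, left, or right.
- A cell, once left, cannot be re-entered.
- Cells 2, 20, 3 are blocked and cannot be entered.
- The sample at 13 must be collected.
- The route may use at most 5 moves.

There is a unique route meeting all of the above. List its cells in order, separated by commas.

16, 15, 14, 13, 9, 10

The budget equals the shortest possible length, so every move has to be on a shortest route through the required cells.
Route from 16: 3× left (reaching 13), up to 9, right to 10 — 5 moves in all.
Check: all required cells visited; 5 ≤ 5 moves.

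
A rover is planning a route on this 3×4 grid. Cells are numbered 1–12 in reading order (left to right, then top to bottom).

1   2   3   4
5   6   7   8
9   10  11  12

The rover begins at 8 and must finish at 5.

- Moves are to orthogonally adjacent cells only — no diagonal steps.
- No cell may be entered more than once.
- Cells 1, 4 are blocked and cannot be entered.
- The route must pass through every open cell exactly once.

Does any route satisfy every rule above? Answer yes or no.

yes

One route that works: 8 → 12 → 11 → 7 → 3 → 2 → 6 → 10 → 9 → 5.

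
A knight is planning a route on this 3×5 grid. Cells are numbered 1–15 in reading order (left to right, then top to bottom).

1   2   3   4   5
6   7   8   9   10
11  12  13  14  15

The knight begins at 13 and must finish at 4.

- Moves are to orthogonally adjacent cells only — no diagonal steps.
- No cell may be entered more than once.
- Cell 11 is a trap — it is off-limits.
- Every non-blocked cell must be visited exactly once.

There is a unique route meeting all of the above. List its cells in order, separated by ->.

13 -> 12 -> 7 -> 6 -> 1 -> 2 -> 3 -> 8 -> 9 -> 14 -> 15 -> 10 -> 5 -> 4

Need to visit all 14 open cells exactly once, starting at 13 and ending at 4.
Cell 12 has only two open neighbours (7 and 13), so the path must pass straight through it: one of those is the cell it's entered from and the other is where it exits.
Route from 13: left to 12, up to 7, left to 6, up to 1, 2× right (reaching 3), down to 8, right to 9, down to 14, right to 15, 2× up (reaching 5), left to 4 — 13 moves in all.
Check: all 14 open cells covered.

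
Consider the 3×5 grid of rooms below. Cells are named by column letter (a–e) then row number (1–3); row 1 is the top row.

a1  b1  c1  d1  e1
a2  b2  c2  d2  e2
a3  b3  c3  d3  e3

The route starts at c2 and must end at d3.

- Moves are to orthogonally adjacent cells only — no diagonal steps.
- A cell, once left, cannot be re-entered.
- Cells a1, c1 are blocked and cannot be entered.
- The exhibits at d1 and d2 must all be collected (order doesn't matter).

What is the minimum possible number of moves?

Any route passes through d1 and d2 in some order between c2 and d3. Summing Manhattan distances along each leg and taking the cheapest ordering (c2 → d2 → d1 → d3) gives a lower bound of 1 + 1 + 2 = 4 moves.
The shortest route satisfying every rule uses 6 moves: c2 → d2 → d1 → e1 → e2 → e3 → d3.
The no-revisit rule (legs can't share cells) pushes the minimum above the 4-move bound; an exhaustive check rules out every length from 4 to 5, leaving 6 as the minimum.

6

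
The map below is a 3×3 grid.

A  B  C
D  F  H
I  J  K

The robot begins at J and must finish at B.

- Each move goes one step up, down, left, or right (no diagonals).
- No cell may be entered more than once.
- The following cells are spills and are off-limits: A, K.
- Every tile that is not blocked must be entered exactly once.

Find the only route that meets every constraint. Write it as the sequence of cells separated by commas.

Need to visit all 7 open cells exactly once, starting at J and ending at B.
Cell I has only two open neighbours (D and J), so the path must pass straight through it: one of those is the cell it's entered from and the other is where it exits.
Route from J: left to I, up to D, 2× right (reaching H), up to C, left to B — 6 moves in all.
Check: all 7 open cells covered.

J, I, D, F, H, C, B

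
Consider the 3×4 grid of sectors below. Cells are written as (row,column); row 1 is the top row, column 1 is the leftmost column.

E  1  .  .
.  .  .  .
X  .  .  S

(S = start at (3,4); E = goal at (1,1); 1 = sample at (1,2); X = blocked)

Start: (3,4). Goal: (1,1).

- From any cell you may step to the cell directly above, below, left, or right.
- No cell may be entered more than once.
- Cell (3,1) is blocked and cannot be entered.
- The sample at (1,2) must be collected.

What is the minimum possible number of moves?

5

Any route passes through (1,2) somewhere between (3,4) and (1,1). Summing Manhattan distances along the two legs ((3,4) → (1,2) → (1,1)) gives a lower bound of 4 + 1 = 5 moves.
A route of 5 moves achieves this: (3,4) → (2,4) → (1,4) → (1,3) → (1,2) → (1,1).
Since 5 matches the lower bound, it is optimal.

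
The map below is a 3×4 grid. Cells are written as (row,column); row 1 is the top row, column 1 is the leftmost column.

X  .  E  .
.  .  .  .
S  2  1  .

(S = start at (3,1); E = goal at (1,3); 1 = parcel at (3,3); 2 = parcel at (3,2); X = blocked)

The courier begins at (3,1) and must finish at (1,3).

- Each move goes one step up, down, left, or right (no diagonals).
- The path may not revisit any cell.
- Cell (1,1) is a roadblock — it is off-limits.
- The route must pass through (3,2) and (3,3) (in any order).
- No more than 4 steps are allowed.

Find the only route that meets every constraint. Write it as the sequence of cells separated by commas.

(3,1), (3,2), (3,3), (2,3), (1,3)

The 4-move cap with required stops at (3,2), (3,3) leaves no slack for detours.
Route from (3,1): 2× right (reaching (3,3)), 2× up (reaching (1,3)) — 4 moves in all.
Check: all required cells visited; 4 ≤ 4 moves.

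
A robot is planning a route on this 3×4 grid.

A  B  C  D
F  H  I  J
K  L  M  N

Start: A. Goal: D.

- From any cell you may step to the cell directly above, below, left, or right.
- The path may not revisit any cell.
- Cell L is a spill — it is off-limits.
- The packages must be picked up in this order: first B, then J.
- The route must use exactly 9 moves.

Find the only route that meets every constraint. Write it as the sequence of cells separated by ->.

A -> F -> H -> B -> C -> I -> M -> N -> J -> D

The waypoints must appear in the order B, J, with no cell reused.
Route from A: down 1 to F, right 1 to H, up 1 to B, right 1 to C, down 2 to M, right 1 to N, up 2 to D — 9 moves in all.
Check: order respected (B at step 3, J at step 8); 9 moves as required.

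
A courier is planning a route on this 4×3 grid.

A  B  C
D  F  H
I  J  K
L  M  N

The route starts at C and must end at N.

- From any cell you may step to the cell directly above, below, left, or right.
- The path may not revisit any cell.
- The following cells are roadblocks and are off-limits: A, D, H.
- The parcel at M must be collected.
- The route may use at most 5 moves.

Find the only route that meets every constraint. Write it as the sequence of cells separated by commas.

The budget equals the shortest possible length, so every move has to be on a shortest route through the required cells.
Route from C: left to B, 3× down (reaching M), right to N — 5 moves in all.
Check: all required cells visited; 5 ≤ 5 moves.

C, B, F, J, M, N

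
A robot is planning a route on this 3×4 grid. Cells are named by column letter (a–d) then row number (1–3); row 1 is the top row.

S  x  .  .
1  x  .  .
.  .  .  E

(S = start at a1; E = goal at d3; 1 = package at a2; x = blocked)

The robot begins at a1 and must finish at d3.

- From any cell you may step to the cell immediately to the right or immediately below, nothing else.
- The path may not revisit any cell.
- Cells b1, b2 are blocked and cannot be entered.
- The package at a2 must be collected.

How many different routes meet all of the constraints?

A right/down-only route from a1 to d3 makes exactly 2 down-moves and 3 right-moves in some order.
With no other constraints that would be C(5,2) = 10 routes.
Split at a2 and multiply the segment counts (each segment already excludes blocked cells): a1→a2: 1; a2→d3: 1; product = 1.
That gives 1 route.

1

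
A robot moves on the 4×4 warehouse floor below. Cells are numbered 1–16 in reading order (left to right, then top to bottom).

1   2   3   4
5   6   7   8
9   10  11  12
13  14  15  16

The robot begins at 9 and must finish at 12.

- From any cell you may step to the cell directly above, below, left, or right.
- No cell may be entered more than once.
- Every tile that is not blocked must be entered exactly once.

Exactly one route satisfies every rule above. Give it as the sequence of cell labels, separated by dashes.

Need to visit all 16 open cells exactly once, starting at 9 and ending at 12.
Route from 9: down to 13, right to 14, 2× up (reaching 6), left to 5, up to 1, 3× right (reaching 4), down to 8, left to 7, 2× down (reaching 15), right to 16, up to 12 — 15 moves in all.
Check: all 16 open cells covered.

9 - 13 - 14 - 10 - 6 - 5 - 1 - 2 - 3 - 4 - 8 - 7 - 11 - 15 - 16 - 12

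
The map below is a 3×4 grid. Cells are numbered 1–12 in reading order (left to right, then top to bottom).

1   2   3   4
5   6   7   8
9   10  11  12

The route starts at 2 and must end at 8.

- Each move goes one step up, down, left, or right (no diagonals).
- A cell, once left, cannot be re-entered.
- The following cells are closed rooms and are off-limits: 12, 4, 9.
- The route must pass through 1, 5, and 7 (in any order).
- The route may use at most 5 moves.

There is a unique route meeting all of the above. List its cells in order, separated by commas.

2, 1, 5, 6, 7, 8

The budget equals the shortest possible length, so every move has to be on a shortest route through the required cells.
Route from 2: left to 1, down to 5, 3× right (reaching 8) — 5 moves in all.
Check: all required cells visited; 5 ≤ 5 moves.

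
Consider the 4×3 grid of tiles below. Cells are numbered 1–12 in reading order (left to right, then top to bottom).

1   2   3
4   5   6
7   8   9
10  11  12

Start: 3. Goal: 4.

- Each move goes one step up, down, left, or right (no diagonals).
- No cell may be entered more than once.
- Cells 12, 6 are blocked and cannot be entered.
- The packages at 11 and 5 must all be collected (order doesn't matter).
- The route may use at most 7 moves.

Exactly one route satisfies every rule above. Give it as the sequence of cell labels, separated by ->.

3 -> 2 -> 5 -> 8 -> 11 -> 10 -> 7 -> 4

The 7-move cap with required stops at 11, 5 leaves no slack for detours.
Route from 3: left to 2, 3× down (reaching 11), left to 10, 2× up (reaching 4) — 7 moves in all.
Check: all required cells visited; 7 ≤ 7 moves.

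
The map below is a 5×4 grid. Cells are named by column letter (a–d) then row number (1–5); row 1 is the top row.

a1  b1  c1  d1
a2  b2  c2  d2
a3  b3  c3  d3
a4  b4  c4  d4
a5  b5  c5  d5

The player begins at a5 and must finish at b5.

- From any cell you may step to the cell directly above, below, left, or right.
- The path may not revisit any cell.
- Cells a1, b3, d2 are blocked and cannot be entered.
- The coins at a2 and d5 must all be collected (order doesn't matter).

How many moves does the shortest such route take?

Any route passes through a2 and d5 in some order between a5 and b5. Summing Manhattan distances along each leg and taking the cheapest ordering (a5 → a2 → d5 → b5) gives a lower bound of 3 + 6 + 2 = 11 moves.
A route of 11 moves achieves this: a5 → a4 → a3 → a2 → b2 → c2 → c3 → c4 → d4 → d5 → c5 → b5.
Since 11 matches the lower bound, it is optimal.

11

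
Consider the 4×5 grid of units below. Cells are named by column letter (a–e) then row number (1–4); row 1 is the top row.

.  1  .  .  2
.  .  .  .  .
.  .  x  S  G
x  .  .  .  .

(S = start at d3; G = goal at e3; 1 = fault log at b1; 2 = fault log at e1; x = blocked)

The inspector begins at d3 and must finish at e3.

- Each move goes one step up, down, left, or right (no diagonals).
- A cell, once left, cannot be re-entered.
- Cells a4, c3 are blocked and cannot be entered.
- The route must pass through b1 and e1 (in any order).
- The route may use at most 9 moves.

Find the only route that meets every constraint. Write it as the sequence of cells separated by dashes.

d3 - d2 - c2 - b2 - b1 - c1 - d1 - e1 - e2 - e3

The 9-move cap with required stops at b1, e1 leaves no slack for detours.
Route from d3: up 1 to d2, left 2 to b2, up 1 to b1, right 3 to e1, down 2 to e3 — 9 moves in all.
Check: all required cells visited; 9 ≤ 9 moves.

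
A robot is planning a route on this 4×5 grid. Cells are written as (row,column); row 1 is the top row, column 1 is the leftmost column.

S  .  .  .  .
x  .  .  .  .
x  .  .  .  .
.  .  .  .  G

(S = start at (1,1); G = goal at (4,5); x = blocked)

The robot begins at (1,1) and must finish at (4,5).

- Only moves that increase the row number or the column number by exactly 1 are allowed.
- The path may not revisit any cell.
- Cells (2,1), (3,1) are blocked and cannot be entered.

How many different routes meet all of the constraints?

20

A right/down-only route from (1,1) to (4,5) makes exactly 3 down-moves and 4 right-moves in some order.
With no other constraints that would be C(7,3) = 35 routes.
Subtract routes through each blocked cell (inclusion–exclusion for overlaps): − through (2,1): 15 − through (3,1): 5 + through (2,1)&(3,1): 5 → 20.
That gives 20 routes.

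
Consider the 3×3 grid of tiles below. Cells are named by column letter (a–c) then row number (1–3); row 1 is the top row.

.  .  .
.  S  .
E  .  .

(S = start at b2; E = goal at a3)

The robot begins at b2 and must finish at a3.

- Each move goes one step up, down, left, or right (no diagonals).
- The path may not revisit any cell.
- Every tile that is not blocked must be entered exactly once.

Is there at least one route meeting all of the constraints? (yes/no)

One route that works: b2 → b3 → c3 → c2 → c1 → b1 → a1 → a2 → a3.

yes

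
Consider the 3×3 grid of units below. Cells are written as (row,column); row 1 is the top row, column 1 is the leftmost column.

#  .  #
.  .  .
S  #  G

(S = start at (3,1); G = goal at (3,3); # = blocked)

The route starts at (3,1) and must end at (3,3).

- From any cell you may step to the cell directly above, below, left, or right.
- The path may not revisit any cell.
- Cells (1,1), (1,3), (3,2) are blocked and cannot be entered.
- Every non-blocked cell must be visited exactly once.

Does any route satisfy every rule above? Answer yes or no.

Cell (1,2) has only one open neighbour but is neither the start nor the goal, so a Hamiltonian route would have to both enter and leave it through the same neighbour — impossible without revisiting.

no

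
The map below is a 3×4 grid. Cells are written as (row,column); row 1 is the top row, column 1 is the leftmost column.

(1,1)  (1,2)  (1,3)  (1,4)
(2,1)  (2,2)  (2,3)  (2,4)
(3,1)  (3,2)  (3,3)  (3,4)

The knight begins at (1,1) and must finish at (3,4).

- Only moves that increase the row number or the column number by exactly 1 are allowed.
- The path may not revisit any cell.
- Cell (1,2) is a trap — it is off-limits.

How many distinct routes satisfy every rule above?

A right/down-only route from (1,1) to (3,4) makes exactly 2 down-moves and 3 right-moves in some order.
With no other constraints that would be C(5,2) = 10 routes.
Subtract routes through each blocked cell (inclusion–exclusion for overlaps): − through (1,2): 6 → 4.
That gives 4 routes.

4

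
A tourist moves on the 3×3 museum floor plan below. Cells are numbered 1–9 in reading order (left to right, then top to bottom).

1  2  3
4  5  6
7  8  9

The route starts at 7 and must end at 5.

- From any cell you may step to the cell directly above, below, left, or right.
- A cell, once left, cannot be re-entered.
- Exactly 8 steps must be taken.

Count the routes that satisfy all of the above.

2

Need simple routes of exactly 8 moves from 7 to 5 (Manhattan distance 2, so 3 moves are spent on a detour and 3 undoing it).
Enumerating: 7 4 1 2 3 6 9 8 5 | 7 8 9 6 3 2 1 4 5.
That gives 2 routes.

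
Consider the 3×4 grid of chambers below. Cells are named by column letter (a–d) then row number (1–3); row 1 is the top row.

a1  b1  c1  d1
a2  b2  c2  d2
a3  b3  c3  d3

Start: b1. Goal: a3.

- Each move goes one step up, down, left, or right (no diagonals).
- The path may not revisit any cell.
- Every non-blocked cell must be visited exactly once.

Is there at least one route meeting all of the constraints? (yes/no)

One route that works: b1 → a1 → a2 → b2 → c2 → c1 → d1 → d2 → d3 → c3 → b3 → a3.

yes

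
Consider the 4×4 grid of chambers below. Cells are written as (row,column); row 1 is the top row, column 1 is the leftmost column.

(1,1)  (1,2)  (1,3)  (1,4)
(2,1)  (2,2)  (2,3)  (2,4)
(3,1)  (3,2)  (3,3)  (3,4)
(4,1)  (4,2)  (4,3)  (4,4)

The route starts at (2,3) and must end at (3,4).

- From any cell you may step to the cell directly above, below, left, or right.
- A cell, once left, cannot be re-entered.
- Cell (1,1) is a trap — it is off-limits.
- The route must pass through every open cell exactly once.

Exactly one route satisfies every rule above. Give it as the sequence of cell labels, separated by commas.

(2,3), (2,4), (1,4), (1,3), (1,2), (2,2), (2,1), (3,1), (4,1), (4,2), (3,2), (3,3), (4,3), (4,4), (3,4)

Need to visit all 15 open cells exactly once, starting at (2,3) and ending at (3,4).
Cell (2,1) has only two open neighbours ((3,1) and (2,2)), so the path must pass straight through it: one of those is the cell it's entered from and the other is where it exits.
Route from (2,3): right 1 to (2,4), up 1 to (1,4), left 2 to (1,2), down 1 to (2,2), left 1 to (2,1), down 2 to (4,1), right 1 to (4,2), up 1 to (3,2), right 1 to (3,3), down 1 to (4,3), right 1 to (4,4), up 1 to (3,4) — 14 moves in all.
Check: all 15 open cells covered.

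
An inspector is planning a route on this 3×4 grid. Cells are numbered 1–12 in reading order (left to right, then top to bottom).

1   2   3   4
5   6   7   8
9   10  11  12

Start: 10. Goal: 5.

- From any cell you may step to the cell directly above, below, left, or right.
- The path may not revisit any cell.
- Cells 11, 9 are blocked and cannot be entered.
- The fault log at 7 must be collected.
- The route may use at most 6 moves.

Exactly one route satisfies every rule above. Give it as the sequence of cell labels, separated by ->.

Any route must reach 7 and still end at 5 within 6 moves, so the order of the required stops is forced.
Route from 10: up 1 to 6, right 1 to 7, up 1 to 3, left 2 to 1, down 1 to 5 — 6 moves in all.
Check: all required cells visited; 6 ≤ 6 moves.

10 -> 6 -> 7 -> 3 -> 2 -> 1 -> 5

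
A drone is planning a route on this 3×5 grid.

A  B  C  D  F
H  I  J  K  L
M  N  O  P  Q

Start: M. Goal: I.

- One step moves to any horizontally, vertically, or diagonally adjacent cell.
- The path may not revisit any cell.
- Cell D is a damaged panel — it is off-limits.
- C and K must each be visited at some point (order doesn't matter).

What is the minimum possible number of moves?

5

Any route passes through C and K in some order between M and I. Summing Chebyshev distances along each leg and taking the cheapest ordering (M → C → K → I) gives a lower bound of 2 + 1 + 2 = 5 moves.
A route of 5 moves achieves this: M → N → J → K → C → I.
Since 5 matches the lower bound, it is optimal.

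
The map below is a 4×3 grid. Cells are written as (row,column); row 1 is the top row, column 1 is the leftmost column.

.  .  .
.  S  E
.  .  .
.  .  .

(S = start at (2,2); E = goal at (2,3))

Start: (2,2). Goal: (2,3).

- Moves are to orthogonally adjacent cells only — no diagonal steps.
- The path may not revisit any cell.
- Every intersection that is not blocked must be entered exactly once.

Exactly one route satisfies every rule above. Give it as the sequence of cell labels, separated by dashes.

(2,2) - (3,2) - (3,3) - (4,3) - (4,2) - (4,1) - (3,1) - (2,1) - (1,1) - (1,2) - (1,3) - (2,3)

Need to visit all 12 open cells exactly once, starting at (2,2) and ending at (2,3).
Cell (4,3) has only two open neighbours ((3,3) and (4,2)), so the path must pass straight through it: one of those is the cell it's entered from and the other is where it exits.
Route from (2,2): down to (3,2), right to (3,3), down to (4,3), 2× left (reaching (4,1)), 3× up (reaching (1,1)), 2× right (reaching (1,3)), down to (2,3) — 11 moves in all.
Check: all 12 open cells covered.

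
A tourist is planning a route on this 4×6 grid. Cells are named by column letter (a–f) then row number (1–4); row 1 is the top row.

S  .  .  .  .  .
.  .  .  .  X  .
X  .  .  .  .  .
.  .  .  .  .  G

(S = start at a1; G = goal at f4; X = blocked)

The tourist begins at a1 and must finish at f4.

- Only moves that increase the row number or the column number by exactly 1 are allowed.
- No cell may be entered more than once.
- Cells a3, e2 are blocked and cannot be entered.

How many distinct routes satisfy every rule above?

A right/down-only route from a1 to f4 makes exactly 3 down-moves and 5 right-moves in some order.
With no other constraints that would be C(8,3) = 56 routes.
Subtract routes through each blocked cell (inclusion–exclusion for overlaps): − through e2: 15 − through a3: 6 → 35.
That gives 35 routes.

35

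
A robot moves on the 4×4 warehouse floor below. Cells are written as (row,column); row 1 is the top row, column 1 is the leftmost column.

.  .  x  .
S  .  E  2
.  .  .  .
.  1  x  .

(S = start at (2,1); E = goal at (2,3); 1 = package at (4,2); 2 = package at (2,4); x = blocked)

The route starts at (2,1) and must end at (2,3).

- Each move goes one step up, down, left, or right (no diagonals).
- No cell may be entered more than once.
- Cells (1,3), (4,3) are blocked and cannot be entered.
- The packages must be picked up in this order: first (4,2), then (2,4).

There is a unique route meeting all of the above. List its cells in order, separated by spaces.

The waypoints must appear in the order (4,2), (2,4), with no cell reused.
Route from (2,1): 2× down (reaching (4,1)), right to (4,2), up to (3,2), 2× right (reaching (3,4)), up to (2,4), left to (2,3) — 8 moves in all.
Check: order respected (1 at step 3, 2 at step 7).

(2,1) (3,1) (4,1) (4,2) (3,2) (3,3) (3,4) (2,4) (2,3)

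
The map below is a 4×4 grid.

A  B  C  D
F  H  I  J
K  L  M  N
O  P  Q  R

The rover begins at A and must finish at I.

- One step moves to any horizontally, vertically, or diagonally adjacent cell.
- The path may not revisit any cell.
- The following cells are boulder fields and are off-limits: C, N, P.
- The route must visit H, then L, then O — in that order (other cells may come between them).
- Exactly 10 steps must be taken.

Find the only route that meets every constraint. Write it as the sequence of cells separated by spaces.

The waypoints must appear in the order H, L, O, with no cell reused.
Route from A: 3× down-right (reaching R), left to Q, up-left to L, down-left to O, 2× up (reaching F), up-right to B, down-right to I — 10 moves in all.
Check: order respected (H at step 1, L at step 5, O at step 6); 10 moves as required.

A H M R Q L O K F B I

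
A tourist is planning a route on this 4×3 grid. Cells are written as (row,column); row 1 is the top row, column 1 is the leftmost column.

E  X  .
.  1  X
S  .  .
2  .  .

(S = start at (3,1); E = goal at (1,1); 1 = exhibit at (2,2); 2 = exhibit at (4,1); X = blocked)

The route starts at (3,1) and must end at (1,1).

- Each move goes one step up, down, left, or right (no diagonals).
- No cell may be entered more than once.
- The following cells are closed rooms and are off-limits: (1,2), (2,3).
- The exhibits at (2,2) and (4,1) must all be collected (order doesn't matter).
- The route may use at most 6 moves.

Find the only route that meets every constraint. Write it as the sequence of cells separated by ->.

The budget equals the shortest possible length, so every move has to be on a shortest route through the required cells.
Route from (3,1): down to (4,1), right to (4,2), 2× up (reaching (2,2)), left to (2,1), up to (1,1) — 6 moves in all.
Check: all required cells visited; 6 ≤ 6 moves.

(3,1) -> (4,1) -> (4,2) -> (3,2) -> (2,2) -> (2,1) -> (1,1)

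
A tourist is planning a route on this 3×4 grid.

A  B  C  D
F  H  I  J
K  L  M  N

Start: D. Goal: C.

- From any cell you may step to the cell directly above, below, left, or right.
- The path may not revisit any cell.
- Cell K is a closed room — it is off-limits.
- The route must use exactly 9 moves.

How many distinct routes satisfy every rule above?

3

Need simple routes of exactly 9 moves from D to C (Manhattan distance 1, so 4 moves are spent on a detour and 4 undoing it).
Enumerating: D J N M I H F A B C | D J N M L H F A B C | D J I M L H F A B C.
That gives 3 routes.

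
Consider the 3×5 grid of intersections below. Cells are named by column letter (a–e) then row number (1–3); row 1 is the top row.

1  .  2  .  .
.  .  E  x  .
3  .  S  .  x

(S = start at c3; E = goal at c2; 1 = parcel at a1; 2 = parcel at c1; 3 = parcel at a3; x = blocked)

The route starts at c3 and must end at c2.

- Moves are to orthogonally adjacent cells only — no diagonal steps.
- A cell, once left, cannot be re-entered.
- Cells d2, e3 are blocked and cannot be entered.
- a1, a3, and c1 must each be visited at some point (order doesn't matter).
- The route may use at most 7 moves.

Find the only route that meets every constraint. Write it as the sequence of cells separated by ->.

The 7-move cap with required stops at a1, a3, c1 leaves no slack for detours.
Route from c3: 2× left (reaching a3), 2× up (reaching a1), 2× right (reaching c1), down to c2 — 7 moves in all.
Check: all required cells visited; 7 ≤ 7 moves.

c3 -> b3 -> a3 -> a2 -> a1 -> b1 -> c1 -> c2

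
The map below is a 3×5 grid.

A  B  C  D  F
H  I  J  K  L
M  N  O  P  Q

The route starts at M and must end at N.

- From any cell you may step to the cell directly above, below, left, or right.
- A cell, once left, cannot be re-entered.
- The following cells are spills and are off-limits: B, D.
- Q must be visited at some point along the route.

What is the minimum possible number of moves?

Any route passes through Q somewhere between M and N. Summing Manhattan distances along the two legs (M → Q → N) gives a lower bound of 4 + 3 = 7 moves.
The shortest route satisfying every rule uses 9 moves: M → H → I → J → K → L → Q → P → O → N.
The bound of 7 isn't tight here; checking systematically, no route of length 7 through 8 satisfies every constraint, so 9 is the minimum.

9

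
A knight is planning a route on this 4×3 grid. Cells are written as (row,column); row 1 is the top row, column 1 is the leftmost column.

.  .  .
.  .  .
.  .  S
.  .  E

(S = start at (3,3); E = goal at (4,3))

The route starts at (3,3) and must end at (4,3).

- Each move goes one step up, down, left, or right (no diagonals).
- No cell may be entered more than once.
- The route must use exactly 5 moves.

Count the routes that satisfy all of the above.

2

Need simple routes of exactly 5 moves from (3,3) to (4,3) (Manhattan distance 1, so 2 moves are spent on a detour and 2 undoing it).
Enumerating: (3,3) (2,3) (2,2) (3,2) (4,2) (4,3) | (3,3) (3,2) (3,1) (4,1) (4,2) (4,3).
That gives 2 routes.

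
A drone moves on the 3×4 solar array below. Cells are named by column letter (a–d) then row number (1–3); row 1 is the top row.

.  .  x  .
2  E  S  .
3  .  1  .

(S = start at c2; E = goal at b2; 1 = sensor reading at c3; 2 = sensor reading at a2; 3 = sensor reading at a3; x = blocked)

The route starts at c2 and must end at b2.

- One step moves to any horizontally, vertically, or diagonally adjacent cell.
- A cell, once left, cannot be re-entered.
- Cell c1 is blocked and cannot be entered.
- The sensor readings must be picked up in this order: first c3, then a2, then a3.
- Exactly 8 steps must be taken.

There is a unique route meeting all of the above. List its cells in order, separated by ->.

c2 -> d1 -> d2 -> d3 -> c3 -> b3 -> a2 -> a3 -> b2

The waypoints must appear in the order c3, a2, a3, with no cell reused.
Route from c2: up-right to d1, 2× down (reaching d3), 2× left (reaching b3), up-left to a2, down to a3, up-right to b2 — 8 moves in all.
Check: order respected (1 at step 4, 2 at step 6, 3 at step 7); 8 moves as required.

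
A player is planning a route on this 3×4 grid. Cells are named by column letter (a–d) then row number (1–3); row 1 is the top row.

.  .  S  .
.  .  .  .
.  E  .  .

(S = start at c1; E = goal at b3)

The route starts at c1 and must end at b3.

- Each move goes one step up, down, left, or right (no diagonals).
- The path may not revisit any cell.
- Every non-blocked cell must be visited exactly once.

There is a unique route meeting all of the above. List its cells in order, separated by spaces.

Need to visit all 12 open cells exactly once, starting at c1 and ending at b3.
Cell d1 has only two open neighbours (d2 and c1), so the path must pass straight through it: one of those is the cell it's entered from and the other is where it exits.
Route from c1: right 1 to d1, down 2 to d3, left 1 to c3, up 1 to c2, left 1 to b2, up 1 to b1, left 1 to a1, down 2 to a3, right 1 to b3 — 11 moves in all.
Check: all 12 open cells covered.

c1 d1 d2 d3 c3 c2 b2 b1 a1 a2 a3 b3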